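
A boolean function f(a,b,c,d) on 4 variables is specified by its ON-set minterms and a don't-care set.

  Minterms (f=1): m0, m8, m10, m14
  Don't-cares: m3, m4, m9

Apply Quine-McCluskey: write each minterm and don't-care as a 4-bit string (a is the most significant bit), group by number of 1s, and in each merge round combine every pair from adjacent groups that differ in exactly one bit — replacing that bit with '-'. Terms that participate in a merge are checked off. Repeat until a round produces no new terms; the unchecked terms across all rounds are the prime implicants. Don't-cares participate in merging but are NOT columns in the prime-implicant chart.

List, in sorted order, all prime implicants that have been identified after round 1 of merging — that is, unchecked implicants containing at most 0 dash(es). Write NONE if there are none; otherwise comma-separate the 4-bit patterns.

[col 0] 0000*, 0011, 0100*, 1000*, 1001*, 1010*, 1110*
[col 1] -000, 0-00, 1-10, 10-0, 100-
Prime implicants: -000, 0-00, 0011, 1-10, 10-0, 100-

0011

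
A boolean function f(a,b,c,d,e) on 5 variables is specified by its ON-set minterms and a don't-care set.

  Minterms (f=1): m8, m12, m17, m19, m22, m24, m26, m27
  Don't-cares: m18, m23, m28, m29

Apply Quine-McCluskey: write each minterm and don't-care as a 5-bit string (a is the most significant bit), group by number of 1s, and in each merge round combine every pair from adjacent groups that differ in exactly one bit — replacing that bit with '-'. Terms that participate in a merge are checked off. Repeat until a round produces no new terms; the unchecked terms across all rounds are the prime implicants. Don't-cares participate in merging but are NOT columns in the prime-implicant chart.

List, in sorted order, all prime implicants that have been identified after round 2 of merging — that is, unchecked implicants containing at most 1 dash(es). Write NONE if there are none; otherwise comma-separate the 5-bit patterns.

Round 0: 01000✓ 01100✓ 10001✓ 10010✓ 10011✓ 10110✓ 10111✓ 11000✓ 11010✓ 11011✓ 11100✓ 11101✓
Round 1: -1000✓ -1100✓ 01-00✓ 1-010✓ 1-011✓ 10-10✓ 10-11✓ 100-1 1001-✓ 1011-✓ 11-00✓ 110-0 1101-✓ 1110-
Round 2: -1-00 1-01- 10-1-
PIs = {-1-00, 1-01-, 10-1-, 100-1, 110-0, 1110-}

100-1, 110-0, 1110-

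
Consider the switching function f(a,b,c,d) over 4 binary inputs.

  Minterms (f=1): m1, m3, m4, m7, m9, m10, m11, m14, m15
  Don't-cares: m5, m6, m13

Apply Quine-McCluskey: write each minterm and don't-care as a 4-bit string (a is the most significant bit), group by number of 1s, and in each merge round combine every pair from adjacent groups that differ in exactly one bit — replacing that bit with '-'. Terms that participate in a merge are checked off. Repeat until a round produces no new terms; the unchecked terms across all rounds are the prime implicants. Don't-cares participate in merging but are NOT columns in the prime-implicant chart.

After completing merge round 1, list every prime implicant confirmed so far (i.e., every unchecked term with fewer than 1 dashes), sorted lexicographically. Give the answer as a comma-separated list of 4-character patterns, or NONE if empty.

size-2^0 implicants → 0001(✓)  0011(✓)  0100(✓)  0101(✓)  0110(✓)  0111(✓)  1001(✓)  1010(✓)  1011(✓)  1101(✓)  1110(✓)  1111(✓)
size-2^1 implicants → -001(✓)  -011(✓)  -101(✓)  -110(✓)  -111(✓)  0-01(✓)  0-11(✓)  00-1(✓)  01-0(✓)  01-1(✓)  010-(✓)  011-(✓)  1-01(✓)  1-10(✓)  1-11(✓)  10-1(✓)  101-(✓)  11-1(✓)  111-(✓)
size-2^2 implicants → --01(✓)  --11(✓)  -0-1(✓)  -1-1(✓)  -11-  0--1(✓)  01--  1--1(✓)  1-1-
size-2^3 implicants → ---1
Unchecked terms (primes): ---1, -11-, 01--, 1-1-

NONE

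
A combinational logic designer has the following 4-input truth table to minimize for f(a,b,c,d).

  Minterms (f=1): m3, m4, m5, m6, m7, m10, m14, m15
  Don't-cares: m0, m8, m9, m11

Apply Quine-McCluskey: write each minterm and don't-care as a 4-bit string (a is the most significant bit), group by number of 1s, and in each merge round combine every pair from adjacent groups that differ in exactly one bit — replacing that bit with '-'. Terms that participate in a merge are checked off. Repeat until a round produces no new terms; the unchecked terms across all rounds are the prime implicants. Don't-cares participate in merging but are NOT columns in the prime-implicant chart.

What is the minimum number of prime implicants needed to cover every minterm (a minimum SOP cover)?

Round 0: 0000✓ 0011✓ 0100✓ 0101✓ 0110✓ 0111✓ 1000✓ 1001✓ 1010✓ 1011✓ 1110✓ 1111✓
Round 1: -000 -011✓ -110✓ -111✓ 0-00 0-11✓ 01-0✓ 01-1✓ 010-✓ 011-✓ 1-10✓ 1-11✓ 10-0✓ 10-1✓ 100-✓ 101-✓ 111-✓
Round 2: --11 -11- 01-- 1-1- 10--
PIs = {--11, -000, -11-, 0-00, 01--, 1-1-, 10--}
Coverage chart:
  m3: --11 ←essential
  m4: 0-00,01--
  m5: 01-- ←essential
  m6: -11-,01--
  m7: --11,-11-,01--
  m10: 1-1-,10--
  m14: -11-,1-1-
  m15: --11,-11-,1-1-
Essential: --11, 01--
Petrick residual → 1-1-
Min cover (3 terms): cd + a'b + ac

3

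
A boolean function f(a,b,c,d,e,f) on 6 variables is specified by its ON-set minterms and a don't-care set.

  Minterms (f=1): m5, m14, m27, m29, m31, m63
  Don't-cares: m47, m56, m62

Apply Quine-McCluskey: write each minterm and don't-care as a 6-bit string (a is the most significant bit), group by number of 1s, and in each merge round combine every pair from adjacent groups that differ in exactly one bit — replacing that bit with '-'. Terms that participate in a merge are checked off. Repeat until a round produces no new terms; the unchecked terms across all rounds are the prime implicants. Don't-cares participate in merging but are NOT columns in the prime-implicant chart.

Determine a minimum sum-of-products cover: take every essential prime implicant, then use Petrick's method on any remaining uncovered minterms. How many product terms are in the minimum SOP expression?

5

size-2^0 implicants → 000101  001110  011011(✓)  011101(✓)  011111(✓)  101111(✓)  111000  111110(✓)  111111(✓)
size-2^1 implicants → -11111  011-11  0111-1  1-1111  11111-
Unchecked terms (primes): -11111, 000101, 001110, 011-11, 0111-1, 1-1111, 111000, 11111-
Minterm coverage:
  m5 ⊆ 000101 [E]
  m14 ⊆ 001110 [E]
  m27 ⊆ 011-11 [E]
  m29 ⊆ 0111-1 [E]
  m31 ⊆ -11111,011-11,0111-1
  m63 ⊆ -11111,1-1111,11111-
E = {000101, 001110, 011-11, 0111-1}
Petrick residual → -11111
Cover = bcdef + a'b'c'de'f + a'b'cdef' + a'bcef + a'bcdf  |cover|=5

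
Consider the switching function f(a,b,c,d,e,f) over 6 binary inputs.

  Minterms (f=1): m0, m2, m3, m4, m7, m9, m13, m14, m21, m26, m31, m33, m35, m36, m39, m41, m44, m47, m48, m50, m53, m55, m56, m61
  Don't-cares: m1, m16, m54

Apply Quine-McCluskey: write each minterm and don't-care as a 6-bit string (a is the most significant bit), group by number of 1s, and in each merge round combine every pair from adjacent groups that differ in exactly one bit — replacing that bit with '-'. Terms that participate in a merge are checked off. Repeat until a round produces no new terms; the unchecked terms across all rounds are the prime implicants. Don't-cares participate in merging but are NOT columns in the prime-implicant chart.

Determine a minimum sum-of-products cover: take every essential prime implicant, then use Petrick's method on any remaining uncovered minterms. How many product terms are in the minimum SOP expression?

15

Round 0: 000000✓ 000001✓ 000010✓ 000011✓ 000100✓ 000111✓ 001001✓ 001101✓ 001110 010000✓ 010101✓ 011010 011111 100001✓ 100011✓ 100100✓ 100111✓ 101001✓ 101100✓ 101111✓ 110000✓ 110010✓ 110101✓ 110110✓ 110111✓ 111000✓ 111101✓
Round 1: -00001✓ -00011✓ -00100 -00111✓ -01001✓ -10000 -10101 0-0000 00-001✓ 000-00 000-11✓ 0000-0✓ 0000-1✓ 00000-✓ 00001-✓ 001-01 1-0111 10-001✓ 10-100 10-111 100-11✓ 1000-1✓ 11-000 11-101 110-10 1100-0 1101-1 11011-
Round 2: -0-001 -00-11 -000-1 0000--
PIs = {-0-001, -00-11, -000-1, -00100, -10000, -10101, 0-0000, 000-00, 0000--, 001-01, 001110, 011010, 011111, 1-0111, 10-100, 10-111, 11-000, 11-101, 110-10, 1100-0, 1101-1, 11011-}
Coverage chart:
  m0: 0-0000,000-00,0000--
  m2: 0000-- ←essential
  m3: -00-11,-000-1,0000--
  m4: -00100,000-00
  m7: -00-11 ←essential
  m9: -0-001,001-01
  m13: 001-01 ←essential
  m14: 001110 ←essential
  m21: -10101 ←essential
  m26: 011010 ←essential
  m31: 011111 ←essential
  m33: -0-001,-000-1
  m35: -00-11,-000-1
  m36: -00100,10-100
  m39: -00-11,1-0111,10-111
  m41: -0-001 ←essential
  m44: 10-100 ←essential
  m47: 10-111 ←essential
  m48: -10000,11-000,1100-0
  m50: 110-10,1100-0
  m53: -10101,11-101,1101-1
  m55: 1-0111,1101-1,11011-
  m56: 11-000 ←essential
  m61: 11-101 ←essential
Essential: -0-001, -00-11, -10101, 0000--, 001-01, 001110, 011010, 011111, 10-100, 10-111, 11-000, 11-101
Petrick residual → -00100, 1-0111, 110-10
Min cover (15 terms): b'd'e'f + b'c'ef + b'c'de'f' + bc'de'f + a'b'c'd' + a'b'ce'f + a'b'cdef' + a'bcd'ef' + a'bcdef + ac'def + ab'de'f' + ab'def + abd'e'f' + abde'f + abc'ef'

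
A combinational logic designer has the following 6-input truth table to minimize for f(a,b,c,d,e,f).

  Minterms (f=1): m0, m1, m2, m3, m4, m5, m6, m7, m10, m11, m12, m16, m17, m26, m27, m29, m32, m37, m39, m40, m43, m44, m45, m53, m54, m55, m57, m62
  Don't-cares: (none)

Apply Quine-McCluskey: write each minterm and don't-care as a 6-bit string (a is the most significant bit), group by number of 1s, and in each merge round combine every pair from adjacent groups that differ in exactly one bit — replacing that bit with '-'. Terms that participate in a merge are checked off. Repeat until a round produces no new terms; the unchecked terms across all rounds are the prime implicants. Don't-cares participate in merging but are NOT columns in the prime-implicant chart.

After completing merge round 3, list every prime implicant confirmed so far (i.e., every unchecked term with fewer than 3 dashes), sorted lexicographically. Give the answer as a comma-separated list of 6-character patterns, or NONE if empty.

size-2^0 implicants → 000000(✓)  000001(✓)  000010(✓)  000011(✓)  000100(✓)  000101(✓)  000110(✓)  000111(✓)  001010(✓)  001011(✓)  001100(✓)  010000(✓)  010001(✓)  011010(✓)  011011(✓)  011101  100000(✓)  100101(✓)  100111(✓)  101000(✓)  101011(✓)  101100(✓)  101101(✓)  110101(✓)  110110(✓)  110111(✓)  111001  111110(✓)
size-2^1 implicants → -00000  -00101(✓)  -00111(✓)  -01011  -01100  0-0000(✓)  0-0001(✓)  0-1010(✓)  0-1011(✓)  00-010(✓)  00-011(✓)  00-100  000-00(✓)  000-01(✓)  000-10(✓)  000-11(✓)  0000-0(✓)  0000-1(✓)  00000-(✓)  00001-(✓)  0001-0(✓)  0001-1(✓)  00010-(✓)  00011-(✓)  00101-(✓)  01000-(✓)  01101-(✓)  1-0101(✓)  1-0111(✓)  10-000  10-101  1001-1(✓)  101-00  10110-  11-110  1101-1(✓)  11011-
size-2^2 implicants → -001-1  0-000-  0-101-  00-01-  000--0(✓)  000--1(✓)  000-0-(✓)  000-1-(✓)  0000--(✓)  0001--(✓)  1-01-1
size-2^3 implicants → 000---
Unchecked terms (primes): -00000, -001-1, -01011, -01100, 0-000-, 0-101-, 00-01-, 00-100, 000---, 011101, 1-01-1, 10-000, 10-101, 101-00, 10110-, 11-110, 11011-, 111001

-00000, -001-1, -01011, -01100, 0-000-, 0-101-, 00-01-, 00-100, 011101, 1-01-1, 10-000, 10-101, 101-00, 10110-, 11-110, 11011-, 111001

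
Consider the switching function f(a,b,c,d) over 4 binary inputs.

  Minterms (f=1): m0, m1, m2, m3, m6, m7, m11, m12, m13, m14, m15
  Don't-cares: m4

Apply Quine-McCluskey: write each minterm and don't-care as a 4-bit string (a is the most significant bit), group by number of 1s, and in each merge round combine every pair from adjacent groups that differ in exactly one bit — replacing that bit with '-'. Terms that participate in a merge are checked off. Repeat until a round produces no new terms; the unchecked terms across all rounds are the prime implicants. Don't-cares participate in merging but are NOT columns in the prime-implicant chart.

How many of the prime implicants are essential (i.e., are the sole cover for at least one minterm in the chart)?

Round 0: 0000✓ 0001✓ 0010✓ 0011✓ 0100✓ 0110✓ 0111✓ 1011✓ 1100✓ 1101✓ 1110✓ 1111✓
Round 1: -011✓ -100✓ -110✓ -111✓ 0-00✓ 0-10✓ 0-11✓ 00-0✓ 00-1✓ 000-✓ 001-✓ 01-0✓ 011-✓ 1-11✓ 11-0✓ 11-1✓ 110-✓ 111-✓
Round 2: --11 -1-0 -11- 0--0 0-1- 00-- 11--
PIs = {--11, -1-0, -11-, 0--0, 0-1-, 00--, 11--}
Coverage chart:
  m0: 0--0,00--
  m1: 00-- ←essential
  m2: 0--0,0-1-,00--
  m3: --11,0-1-,00--
  m6: -1-0,-11-,0--0,0-1-
  m7: --11,-11-,0-1-
  m11: --11 ←essential
  m12: -1-0,11--
  m13: 11-- ←essential
  m14: -1-0,-11-,11--
  m15: --11,-11-,11--
Essential: --11, 00--, 11--

3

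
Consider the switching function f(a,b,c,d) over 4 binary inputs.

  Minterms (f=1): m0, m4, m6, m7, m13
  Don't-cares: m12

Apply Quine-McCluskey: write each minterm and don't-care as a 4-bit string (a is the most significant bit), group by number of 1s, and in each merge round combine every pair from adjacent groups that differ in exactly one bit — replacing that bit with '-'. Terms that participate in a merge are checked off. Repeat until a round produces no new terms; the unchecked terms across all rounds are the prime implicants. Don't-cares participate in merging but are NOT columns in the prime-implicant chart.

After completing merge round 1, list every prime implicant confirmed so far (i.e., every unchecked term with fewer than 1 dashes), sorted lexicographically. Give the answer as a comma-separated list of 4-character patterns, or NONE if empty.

NONE

size-2^0 implicants → 0000(✓)  0100(✓)  0110(✓)  0111(✓)  1100(✓)  1101(✓)
size-2^1 implicants → -100  0-00  01-0  011-  110-
Unchecked terms (primes): -100, 0-00, 01-0, 011-, 110-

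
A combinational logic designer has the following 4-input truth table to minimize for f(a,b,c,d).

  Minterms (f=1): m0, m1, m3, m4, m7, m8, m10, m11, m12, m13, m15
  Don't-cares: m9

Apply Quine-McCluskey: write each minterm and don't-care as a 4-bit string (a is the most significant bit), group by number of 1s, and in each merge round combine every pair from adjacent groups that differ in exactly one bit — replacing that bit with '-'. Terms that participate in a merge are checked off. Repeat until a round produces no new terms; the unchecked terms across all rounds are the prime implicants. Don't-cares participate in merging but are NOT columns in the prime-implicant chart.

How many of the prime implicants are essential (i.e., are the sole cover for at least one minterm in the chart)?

3

size-2^0 implicants → 0000(✓)  0001(✓)  0011(✓)  0100(✓)  0111(✓)  1000(✓)  1001(✓)  1010(✓)  1011(✓)  1100(✓)  1101(✓)  1111(✓)
size-2^1 implicants → -000(✓)  -001(✓)  -011(✓)  -100(✓)  -111(✓)  0-00(✓)  0-11(✓)  00-1(✓)  000-(✓)  1-00(✓)  1-01(✓)  1-11(✓)  10-0(✓)  10-1(✓)  100-(✓)  101-(✓)  11-1(✓)  110-(✓)
size-2^2 implicants → --00  --11  -0-1  -00-  1--1  1-0-  10--
Unchecked terms (primes): --00, --11, -0-1, -00-, 1--1, 1-0-, 10--
Minterm coverage:
  m0 ⊆ --00,-00-
  m1 ⊆ -0-1,-00-
  m3 ⊆ --11,-0-1
  m4 ⊆ --00 [E]
  m7 ⊆ --11 [E]
  m8 ⊆ --00,-00-,1-0-,10--
  m10 ⊆ 10-- [E]
  m11 ⊆ --11,-0-1,1--1,10--
  m12 ⊆ --00,1-0-
  m13 ⊆ 1--1,1-0-
  m15 ⊆ --11,1--1
E = {--00, --11, 10--}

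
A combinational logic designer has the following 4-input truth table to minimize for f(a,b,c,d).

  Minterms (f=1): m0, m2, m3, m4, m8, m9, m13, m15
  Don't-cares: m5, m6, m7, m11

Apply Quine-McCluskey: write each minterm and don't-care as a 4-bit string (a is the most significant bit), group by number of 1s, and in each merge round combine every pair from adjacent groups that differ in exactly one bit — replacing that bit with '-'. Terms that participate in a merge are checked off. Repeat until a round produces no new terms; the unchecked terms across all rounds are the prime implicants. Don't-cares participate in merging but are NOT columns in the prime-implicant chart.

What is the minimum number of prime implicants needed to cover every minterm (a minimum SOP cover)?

[col 0] 0000*, 0010*, 0011*, 0100*, 0101*, 0110*, 0111*, 1000*, 1001*, 1011*, 1101*, 1111*
[col 1] -000, -011*, -101*, -111*, 0-00*, 0-10*, 0-11*, 00-0*, 001-*, 01-0*, 01-1*, 010-*, 011-*, 1-01*, 1-11*, 10-1*, 100-, 11-1*
[col 2] --11, -1-1, 0--0, 0-1-, 01--, 1--1
Prime implicants: --11, -000, -1-1, 0--0, 0-1-, 01--, 1--1, 100-
PI chart (minterm → PIs covering it):
  0 | -000,0--0
  2 | 0--0,0-1-
  3 | --11,0-1-
  4 | 0--0,01--
  8 | -000,100-
  9 | 1--1,100-
  13 | -1-1,1--1
  15 | --11,-1-1,1--1
(no essential prime implicants)
Petrick residual → --11, -000, 0--0, 1--1
Minimum SOP uses 4 PIs: cd + b'c'd' + a'd' + ad

4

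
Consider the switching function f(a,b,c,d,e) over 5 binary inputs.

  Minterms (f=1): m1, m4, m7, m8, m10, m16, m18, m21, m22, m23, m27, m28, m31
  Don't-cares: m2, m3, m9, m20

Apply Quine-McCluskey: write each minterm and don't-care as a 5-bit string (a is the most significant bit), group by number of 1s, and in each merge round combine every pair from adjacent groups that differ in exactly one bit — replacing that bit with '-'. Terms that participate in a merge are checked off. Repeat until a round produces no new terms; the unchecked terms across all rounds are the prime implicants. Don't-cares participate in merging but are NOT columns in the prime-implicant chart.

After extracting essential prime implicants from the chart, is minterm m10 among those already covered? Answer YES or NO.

NO

[col 0] 00001*, 00010*, 00011*, 00100*, 00111*, 01000*, 01001*, 01010*, 10000*, 10010*, 10100*, 10101*, 10110*, 10111*, 11011*, 11100*, 11111*
[col 1] -0010, -0100, -0111, 0-001, 0-010, 00-11, 000-1, 0001-, 010-0, 0100-, 1-100, 1-111, 10-00*, 10-10*, 100-0*, 101-0*, 101-1*, 1010-*, 1011-*, 11-11
[col 2] 10--0, 101--
Prime implicants: -0010, -0100, -0111, 0-001, 0-010, 00-11, 000-1, 0001-, 010-0, 0100-, 1-100, 1-111, 10--0, 101--, 11-11
PI chart (minterm → PIs covering it):
  1 | 0-001,000-1
  4 | -0100  (sole → essential)
  7 | -0111,00-11
  8 | 010-0,0100-
  10 | 0-010,010-0
  16 | 10--0  (sole → essential)
  18 | -0010,10--0
  21 | 101--  (sole → essential)
  22 | 10--0,101--
  23 | -0111,1-111,101--
  27 | 11-11  (sole → essential)
  28 | 1-100  (sole → essential)
  31 | 1-111,11-11
Essential prime implicants: -0100, 1-100, 10--0, 101--, 11-11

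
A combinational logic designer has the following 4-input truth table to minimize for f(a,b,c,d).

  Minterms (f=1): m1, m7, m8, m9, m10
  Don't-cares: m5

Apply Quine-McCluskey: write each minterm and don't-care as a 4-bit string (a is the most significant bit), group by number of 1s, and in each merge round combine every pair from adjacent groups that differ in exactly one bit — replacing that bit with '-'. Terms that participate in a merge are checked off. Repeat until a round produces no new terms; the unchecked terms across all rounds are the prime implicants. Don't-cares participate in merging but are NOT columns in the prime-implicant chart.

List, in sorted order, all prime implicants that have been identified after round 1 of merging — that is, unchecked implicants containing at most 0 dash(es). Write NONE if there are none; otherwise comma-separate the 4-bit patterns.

NONE

size-2^0 implicants → 0001(✓)  0101(✓)  0111(✓)  1000(✓)  1001(✓)  1010(✓)
size-2^1 implicants → -001  0-01  01-1  10-0  100-
Unchecked terms (primes): -001, 0-01, 01-1, 10-0, 100-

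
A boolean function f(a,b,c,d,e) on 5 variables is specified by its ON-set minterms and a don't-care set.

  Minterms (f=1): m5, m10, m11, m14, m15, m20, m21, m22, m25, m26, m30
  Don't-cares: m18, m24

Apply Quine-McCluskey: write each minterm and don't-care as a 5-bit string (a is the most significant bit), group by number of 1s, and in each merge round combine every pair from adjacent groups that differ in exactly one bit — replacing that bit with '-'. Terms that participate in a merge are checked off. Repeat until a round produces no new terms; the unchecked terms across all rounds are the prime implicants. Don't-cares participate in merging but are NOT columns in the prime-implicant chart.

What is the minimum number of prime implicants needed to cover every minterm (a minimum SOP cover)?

size-2^0 implicants → 00101(✓)  01010(✓)  01011(✓)  01110(✓)  01111(✓)  10010(✓)  10100(✓)  10101(✓)  10110(✓)  11000(✓)  11001(✓)  11010(✓)  11110(✓)
size-2^1 implicants → -0101  -1010(✓)  -1110(✓)  01-10(✓)  01-11(✓)  0101-(✓)  0111-(✓)  1-010(✓)  1-110(✓)  10-10(✓)  101-0  1010-  11-10(✓)  110-0  1100-
size-2^2 implicants → -1-10  01-1-  1--10
Unchecked terms (primes): -0101, -1-10, 01-1-, 1--10, 101-0, 1010-, 110-0, 1100-
Minterm coverage:
  m5 ⊆ -0101 [E]
  m10 ⊆ -1-10,01-1-
  m11 ⊆ 01-1- [E]
  m14 ⊆ -1-10,01-1-
  m15 ⊆ 01-1- [E]
  m20 ⊆ 101-0,1010-
  m21 ⊆ -0101,1010-
  m22 ⊆ 1--10,101-0
  m25 ⊆ 1100- [E]
  m26 ⊆ -1-10,1--10,110-0
  m30 ⊆ -1-10,1--10
E = {-0101, 01-1-, 1100-}
Petrick residual → -1-10, 101-0
Cover = b'cd'e + bde' + a'bd + ab'ce' + abc'd'  |cover|=5

5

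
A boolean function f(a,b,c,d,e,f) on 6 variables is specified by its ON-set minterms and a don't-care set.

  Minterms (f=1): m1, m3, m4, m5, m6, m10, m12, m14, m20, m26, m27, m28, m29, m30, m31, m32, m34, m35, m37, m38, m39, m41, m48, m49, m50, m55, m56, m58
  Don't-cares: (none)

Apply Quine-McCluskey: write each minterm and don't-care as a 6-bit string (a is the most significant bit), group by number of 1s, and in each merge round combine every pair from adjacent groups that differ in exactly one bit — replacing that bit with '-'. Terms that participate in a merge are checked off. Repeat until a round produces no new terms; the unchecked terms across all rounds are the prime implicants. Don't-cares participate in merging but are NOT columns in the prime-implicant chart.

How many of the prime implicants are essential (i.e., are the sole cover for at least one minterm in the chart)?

9

size-2^0 implicants → 000001(✓)  000011(✓)  000100(✓)  000101(✓)  000110(✓)  001010(✓)  001100(✓)  001110(✓)  010100(✓)  011010(✓)  011011(✓)  011100(✓)  011101(✓)  011110(✓)  011111(✓)  100000(✓)  100010(✓)  100011(✓)  100101(✓)  100110(✓)  100111(✓)  101001  110000(✓)  110001(✓)  110010(✓)  110111(✓)  111000(✓)  111010(✓)
size-2^1 implicants → -00011  -00101  -00110  -11010  0-0100(✓)  0-1010(✓)  0-1100(✓)  0-1110(✓)  00-100(✓)  00-110(✓)  000-01  0000-1  0001-0(✓)  00010-  001-10(✓)  0011-0(✓)  01-100(✓)  011-10(✓)  011-11(✓)  01101-(✓)  0111-0(✓)  0111-1(✓)  01110-(✓)  01111-(✓)  1-0000(✓)  1-0010(✓)  1-0111  100-10(✓)  100-11(✓)  1000-0(✓)  10001-(✓)  1001-1  10011-(✓)  11-000(✓)  11-010(✓)  1100-0(✓)  11000-  1110-0(✓)
size-2^2 implicants → 0--100  0-1-10  0-11-0  00-1-0  011-1-  0111--  1-00-0  100-1-  11-0-0
Unchecked terms (primes): -00011, -00101, -00110, -11010, 0--100, 0-1-10, 0-11-0, 00-1-0, 000-01, 0000-1, 00010-, 011-1-, 0111--, 1-00-0, 1-0111, 100-1-, 1001-1, 101001, 11-0-0, 11000-
Minterm coverage:
  m1 ⊆ 000-01,0000-1
  m3 ⊆ -00011,0000-1
  m4 ⊆ 0--100,00-1-0,00010-
  m5 ⊆ -00101,000-01,00010-
  m6 ⊆ -00110,00-1-0
  m10 ⊆ 0-1-10 [E]
  m12 ⊆ 0--100,0-11-0,00-1-0
  m14 ⊆ 0-1-10,0-11-0,00-1-0
  m20 ⊆ 0--100 [E]
  m26 ⊆ -11010,0-1-10,011-1-
  m27 ⊆ 011-1- [E]
  m28 ⊆ 0--100,0-11-0,0111--
  m29 ⊆ 0111-- [E]
  m30 ⊆ 0-1-10,0-11-0,011-1-,0111--
  m31 ⊆ 011-1-,0111--
  m32 ⊆ 1-00-0 [E]
  m34 ⊆ 1-00-0,100-1-
  m35 ⊆ -00011,100-1-
  m37 ⊆ -00101,1001-1
  m38 ⊆ -00110,100-1-
  m39 ⊆ 1-0111,100-1-,1001-1
  m41 ⊆ 101001 [E]
  m48 ⊆ 1-00-0,11-0-0,11000-
  m49 ⊆ 11000- [E]
  m50 ⊆ 1-00-0,11-0-0
  m55 ⊆ 1-0111 [E]
  m56 ⊆ 11-0-0 [E]
  m58 ⊆ -11010,11-0-0
E = {0--100, 0-1-10, 011-1-, 0111--, 1-00-0, 1-0111, 101001, 11-0-0, 11000-}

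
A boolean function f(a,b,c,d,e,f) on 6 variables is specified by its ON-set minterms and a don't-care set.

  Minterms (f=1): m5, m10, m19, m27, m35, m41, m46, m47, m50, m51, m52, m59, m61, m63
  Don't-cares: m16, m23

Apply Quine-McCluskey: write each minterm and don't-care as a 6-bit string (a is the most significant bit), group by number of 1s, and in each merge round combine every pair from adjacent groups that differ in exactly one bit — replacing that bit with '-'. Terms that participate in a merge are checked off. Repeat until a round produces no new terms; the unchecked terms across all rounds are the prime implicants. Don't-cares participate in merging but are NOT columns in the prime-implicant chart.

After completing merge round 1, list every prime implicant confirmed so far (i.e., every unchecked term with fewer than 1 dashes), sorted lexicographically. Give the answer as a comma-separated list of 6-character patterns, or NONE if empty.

000101, 001010, 010000, 101001, 110100

Round 0: 000101 001010 010000 010011✓ 010111✓ 011011✓ 100011✓ 101001 101110✓ 101111✓ 110010✓ 110011✓ 110100 111011✓ 111101✓ 111111✓
Round 1: -10011✓ -11011✓ 01-011✓ 010-11 1-0011 1-1111 10111- 11-011✓ 11001- 111-11 1111-1
Round 2: -1-011
PIs = {-1-011, 000101, 001010, 010-11, 010000, 1-0011, 1-1111, 101001, 10111-, 11001-, 110100, 111-11, 1111-1}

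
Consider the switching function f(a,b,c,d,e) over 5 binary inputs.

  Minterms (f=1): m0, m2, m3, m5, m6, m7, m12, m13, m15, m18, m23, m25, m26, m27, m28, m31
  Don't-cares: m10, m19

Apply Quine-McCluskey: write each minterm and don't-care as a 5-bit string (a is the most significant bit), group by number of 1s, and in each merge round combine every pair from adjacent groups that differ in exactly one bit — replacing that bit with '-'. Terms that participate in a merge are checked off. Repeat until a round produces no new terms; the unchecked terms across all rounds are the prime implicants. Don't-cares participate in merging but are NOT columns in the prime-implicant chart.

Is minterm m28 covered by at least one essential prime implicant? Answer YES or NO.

YES

size-2^0 implicants → 00000(✓)  00010(✓)  00011(✓)  00101(✓)  00110(✓)  00111(✓)  01010(✓)  01100(✓)  01101(✓)  01111(✓)  10010(✓)  10011(✓)  10111(✓)  11001(✓)  11010(✓)  11011(✓)  11100(✓)  11111(✓)
size-2^1 implicants → -0010(✓)  -0011(✓)  -0111(✓)  -1010(✓)  -1100  -1111(✓)  0-010(✓)  0-101(✓)  0-111(✓)  00-10(✓)  00-11(✓)  000-0  0001-(✓)  001-1(✓)  0011-(✓)  011-1(✓)  0110-  1-010(✓)  1-011(✓)  1-111(✓)  10-11(✓)  1001-(✓)  11-11(✓)  110-1  1101-(✓)
size-2^2 implicants → --010  --111  -0-11  -001-  0-1-1  00-1-  1--11  1-01-
Unchecked terms (primes): --010, --111, -0-11, -001-, -1100, 0-1-1, 00-1-, 000-0, 0110-, 1--11, 1-01-, 110-1
Minterm coverage:
  m0 ⊆ 000-0 [E]
  m2 ⊆ --010,-001-,00-1-,000-0
  m3 ⊆ -0-11,-001-,00-1-
  m5 ⊆ 0-1-1 [E]
  m6 ⊆ 00-1- [E]
  m7 ⊆ --111,-0-11,0-1-1,00-1-
  m12 ⊆ -1100,0110-
  m13 ⊆ 0-1-1,0110-
  m15 ⊆ --111,0-1-1
  m18 ⊆ --010,-001-,1-01-
  m23 ⊆ --111,-0-11,1--11
  m25 ⊆ 110-1 [E]
  m26 ⊆ --010,1-01-
  m27 ⊆ 1--11,1-01-,110-1
  m28 ⊆ -1100 [E]
  m31 ⊆ --111,1--11
E = {-1100, 0-1-1, 00-1-, 000-0, 110-1}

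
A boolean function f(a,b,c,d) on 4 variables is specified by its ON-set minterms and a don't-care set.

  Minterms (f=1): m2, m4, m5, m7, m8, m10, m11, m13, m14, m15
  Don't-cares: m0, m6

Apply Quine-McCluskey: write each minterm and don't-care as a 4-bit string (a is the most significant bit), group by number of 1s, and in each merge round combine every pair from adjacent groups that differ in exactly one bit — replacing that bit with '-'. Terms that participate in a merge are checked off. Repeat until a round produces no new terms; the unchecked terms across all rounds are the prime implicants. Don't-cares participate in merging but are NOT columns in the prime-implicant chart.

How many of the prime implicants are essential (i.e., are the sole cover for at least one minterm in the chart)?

3

[col 0] 0000*, 0010*, 0100*, 0101*, 0110*, 0111*, 1000*, 1010*, 1011*, 1101*, 1110*, 1111*
[col 1] -000*, -010*, -101*, -110*, -111*, 0-00*, 0-10*, 00-0*, 01-0*, 01-1*, 010-*, 011-*, 1-10*, 1-11*, 10-0*, 101-*, 11-1*, 111-*
[col 2] --10, -0-0, -1-1, -11-, 0--0, 01--, 1-1-
Prime implicants: --10, -0-0, -1-1, -11-, 0--0, 01--, 1-1-
PI chart (minterm → PIs covering it):
  2 | --10,-0-0,0--0
  4 | 0--0,01--
  5 | -1-1,01--
  7 | -1-1,-11-,01--
  8 | -0-0  (sole → essential)
  10 | --10,-0-0,1-1-
  11 | 1-1-  (sole → essential)
  13 | -1-1  (sole → essential)
  14 | --10,-11-,1-1-
  15 | -1-1,-11-,1-1-
Essential prime implicants: -0-0, -1-1, 1-1-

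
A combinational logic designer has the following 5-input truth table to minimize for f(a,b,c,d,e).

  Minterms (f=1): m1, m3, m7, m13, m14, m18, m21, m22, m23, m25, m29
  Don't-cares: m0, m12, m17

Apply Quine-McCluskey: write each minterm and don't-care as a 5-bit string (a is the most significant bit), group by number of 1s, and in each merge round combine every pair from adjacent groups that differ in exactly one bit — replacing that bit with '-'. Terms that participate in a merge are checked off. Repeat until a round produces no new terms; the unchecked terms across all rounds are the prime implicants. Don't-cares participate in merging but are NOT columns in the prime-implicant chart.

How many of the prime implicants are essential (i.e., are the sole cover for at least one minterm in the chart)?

[col 0] 00000*, 00001*, 00011*, 00111*, 01100*, 01101*, 01110*, 10001*, 10010*, 10101*, 10110*, 10111*, 11001*, 11101*
[col 1] -0001, -0111, -1101, 00-11, 000-1, 0000-, 011-0, 0110-, 1-001*, 1-101*, 10-01*, 10-10, 101-1, 1011-, 11-01*
[col 2] 1--01
Prime implicants: -0001, -0111, -1101, 00-11, 000-1, 0000-, 011-0, 0110-, 1--01, 10-10, 101-1, 1011-
PI chart (minterm → PIs covering it):
  1 | -0001,000-1,0000-
  3 | 00-11,000-1
  7 | -0111,00-11
  13 | -1101,0110-
  14 | 011-0  (sole → essential)
  18 | 10-10  (sole → essential)
  21 | 1--01,101-1
  22 | 10-10,1011-
  23 | -0111,101-1,1011-
  25 | 1--01  (sole → essential)
  29 | -1101,1--01
Essential prime implicants: 011-0, 1--01, 10-10

3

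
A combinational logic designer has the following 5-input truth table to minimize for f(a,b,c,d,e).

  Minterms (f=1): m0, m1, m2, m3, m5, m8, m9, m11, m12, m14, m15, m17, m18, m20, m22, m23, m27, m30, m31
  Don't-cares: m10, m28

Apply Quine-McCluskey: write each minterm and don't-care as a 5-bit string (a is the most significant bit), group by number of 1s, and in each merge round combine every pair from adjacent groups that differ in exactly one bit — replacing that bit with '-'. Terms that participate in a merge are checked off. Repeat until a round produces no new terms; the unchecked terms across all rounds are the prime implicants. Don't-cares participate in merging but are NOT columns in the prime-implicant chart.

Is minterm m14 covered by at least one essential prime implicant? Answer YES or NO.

Round 0: 00000✓ 00001✓ 00010✓ 00011✓ 00101✓ 01000✓ 01001✓ 01010✓ 01011✓ 01100✓ 01110✓ 01111✓ 10001✓ 10010✓ 10100✓ 10110✓ 10111✓ 11011✓ 11100✓ 11110✓ 11111✓
Round 1: -0001 -0010 -1011✓ -1100✓ -1110✓ -1111✓ 0-000✓ 0-001✓ 0-010✓ 0-011✓ 00-01 000-0✓ 000-1✓ 0000-✓ 0001-✓ 01-00✓ 01-10✓ 01-11✓ 010-0✓ 010-1✓ 0100-✓ 0101-✓ 011-0✓ 0111-✓ 1-100✓ 1-110✓ 1-111✓ 10-10 101-0✓ 1011-✓ 11-11✓ 111-0✓ 1111-✓
Round 2: -1-11 -11-0 -111- 0-0-0✓ 0-0-1✓ 0-00-✓ 0-01-✓ 000--✓ 01--0 01-1- 010--✓ 1-1-0 1-11-
Round 3: 0-0--
PIs = {-0001, -0010, -1-11, -11-0, -111-, 0-0--, 00-01, 01--0, 01-1-, 1-1-0, 1-11-, 10-10}
Coverage chart:
  m0: 0-0-- ←essential
  m1: -0001,0-0--,00-01
  m2: -0010,0-0--
  m3: 0-0-- ←essential
  m5: 00-01 ←essential
  m8: 0-0--,01--0
  m9: 0-0-- ←essential
  m11: -1-11,0-0--,01-1-
  m12: -11-0,01--0
  m14: -11-0,-111-,01--0,01-1-
  m15: -1-11,-111-,01-1-
  m17: -0001 ←essential
  m18: -0010,10-10
  m20: 1-1-0 ←essential
  m22: 1-1-0,1-11-,10-10
  m23: 1-11- ←essential
  m27: -1-11 ←essential
  m30: -11-0,-111-,1-1-0,1-11-
  m31: -1-11,-111-,1-11-
Essential: -0001, -1-11, 0-0--, 00-01, 1-1-0, 1-11-

NO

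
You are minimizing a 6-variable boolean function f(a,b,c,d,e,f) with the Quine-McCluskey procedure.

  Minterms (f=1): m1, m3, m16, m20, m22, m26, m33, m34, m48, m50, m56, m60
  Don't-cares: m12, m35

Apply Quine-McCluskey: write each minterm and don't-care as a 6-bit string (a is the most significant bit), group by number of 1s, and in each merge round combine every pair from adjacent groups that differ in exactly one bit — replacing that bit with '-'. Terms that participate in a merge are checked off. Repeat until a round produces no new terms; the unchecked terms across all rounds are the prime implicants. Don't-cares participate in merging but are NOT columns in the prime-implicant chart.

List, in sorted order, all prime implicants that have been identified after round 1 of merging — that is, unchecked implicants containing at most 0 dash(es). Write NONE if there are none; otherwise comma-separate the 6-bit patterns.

001100, 011010

size-2^0 implicants → 000001(✓)  000011(✓)  001100  010000(✓)  010100(✓)  010110(✓)  011010  100001(✓)  100010(✓)  100011(✓)  110000(✓)  110010(✓)  111000(✓)  111100(✓)
size-2^1 implicants → -00001(✓)  -00011(✓)  -10000  0000-1(✓)  010-00  0101-0  1-0010  1000-1(✓)  10001-  11-000  1100-0  111-00
size-2^2 implicants → -000-1
Unchecked terms (primes): -000-1, -10000, 001100, 010-00, 0101-0, 011010, 1-0010, 10001-, 11-000, 1100-0, 111-00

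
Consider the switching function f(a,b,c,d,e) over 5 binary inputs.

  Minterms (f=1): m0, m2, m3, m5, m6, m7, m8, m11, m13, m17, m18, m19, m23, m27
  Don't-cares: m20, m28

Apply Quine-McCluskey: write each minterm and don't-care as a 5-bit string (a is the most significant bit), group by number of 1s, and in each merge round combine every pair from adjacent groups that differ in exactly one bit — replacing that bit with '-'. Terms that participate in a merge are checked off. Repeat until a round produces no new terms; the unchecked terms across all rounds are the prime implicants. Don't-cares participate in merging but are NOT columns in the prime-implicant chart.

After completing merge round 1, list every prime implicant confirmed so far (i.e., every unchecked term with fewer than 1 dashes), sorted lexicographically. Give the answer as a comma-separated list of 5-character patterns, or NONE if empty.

[col 0] 00000*, 00010*, 00011*, 00101*, 00110*, 00111*, 01000*, 01011*, 01101*, 10001*, 10010*, 10011*, 10100*, 10111*, 11011*, 11100*
[col 1] -0010*, -0011*, -0111*, -1011*, 0-000, 0-011*, 0-101, 00-10*, 00-11*, 000-0, 0001-*, 001-1, 0011-*, 1-011*, 1-100, 10-11*, 100-1, 1001-*
[col 2] --011, -0-11, -001-, 00-1-
Prime implicants: --011, -0-11, -001-, 0-000, 0-101, 00-1-, 000-0, 001-1, 1-100, 100-1

NONE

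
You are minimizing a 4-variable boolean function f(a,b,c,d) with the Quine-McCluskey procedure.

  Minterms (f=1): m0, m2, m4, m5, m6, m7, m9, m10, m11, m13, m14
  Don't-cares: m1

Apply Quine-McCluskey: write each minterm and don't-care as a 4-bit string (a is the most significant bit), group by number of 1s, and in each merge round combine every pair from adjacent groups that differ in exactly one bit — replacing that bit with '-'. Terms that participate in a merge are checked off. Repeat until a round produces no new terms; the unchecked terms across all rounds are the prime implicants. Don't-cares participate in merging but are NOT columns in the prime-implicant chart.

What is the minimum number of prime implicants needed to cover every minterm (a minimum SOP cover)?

size-2^0 implicants → 0000(✓)  0001(✓)  0010(✓)  0100(✓)  0101(✓)  0110(✓)  0111(✓)  1001(✓)  1010(✓)  1011(✓)  1101(✓)  1110(✓)
size-2^1 implicants → -001(✓)  -010(✓)  -101(✓)  -110(✓)  0-00(✓)  0-01(✓)  0-10(✓)  00-0(✓)  000-(✓)  01-0(✓)  01-1(✓)  010-(✓)  011-(✓)  1-01(✓)  1-10(✓)  10-1  101-
size-2^2 implicants → --01  --10  0--0  0-0-  01--
Unchecked terms (primes): --01, --10, 0--0, 0-0-, 01--, 10-1, 101-
Minterm coverage:
  m0 ⊆ 0--0,0-0-
  m2 ⊆ --10,0--0
  m4 ⊆ 0--0,0-0-,01--
  m5 ⊆ --01,0-0-,01--
  m6 ⊆ --10,0--0,01--
  m7 ⊆ 01-- [E]
  m9 ⊆ --01,10-1
  m10 ⊆ --10,101-
  m11 ⊆ 10-1,101-
  m13 ⊆ --01 [E]
  m14 ⊆ --10 [E]
E = {--01, --10, 01--}
Petrick residual → 0--0, 10-1
Cover = c'd + cd' + a'd' + a'b + ab'd  |cover|=5

5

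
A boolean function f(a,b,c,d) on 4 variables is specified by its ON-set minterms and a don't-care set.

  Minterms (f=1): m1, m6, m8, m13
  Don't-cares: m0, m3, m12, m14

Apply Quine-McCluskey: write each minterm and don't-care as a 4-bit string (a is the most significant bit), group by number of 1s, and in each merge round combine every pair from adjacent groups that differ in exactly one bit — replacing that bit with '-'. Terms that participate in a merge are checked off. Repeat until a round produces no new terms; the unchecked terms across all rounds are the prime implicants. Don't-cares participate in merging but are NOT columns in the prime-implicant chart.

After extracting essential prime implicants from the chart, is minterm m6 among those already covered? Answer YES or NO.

[col 0] 0000*, 0001*, 0011*, 0110*, 1000*, 1100*, 1101*, 1110*
[col 1] -000, -110, 00-1, 000-, 1-00, 11-0, 110-
Prime implicants: -000, -110, 00-1, 000-, 1-00, 11-0, 110-
PI chart (minterm → PIs covering it):
  1 | 00-1,000-
  6 | -110  (sole → essential)
  8 | -000,1-00
  13 | 110-  (sole → essential)
Essential prime implicants: -110, 110-

YES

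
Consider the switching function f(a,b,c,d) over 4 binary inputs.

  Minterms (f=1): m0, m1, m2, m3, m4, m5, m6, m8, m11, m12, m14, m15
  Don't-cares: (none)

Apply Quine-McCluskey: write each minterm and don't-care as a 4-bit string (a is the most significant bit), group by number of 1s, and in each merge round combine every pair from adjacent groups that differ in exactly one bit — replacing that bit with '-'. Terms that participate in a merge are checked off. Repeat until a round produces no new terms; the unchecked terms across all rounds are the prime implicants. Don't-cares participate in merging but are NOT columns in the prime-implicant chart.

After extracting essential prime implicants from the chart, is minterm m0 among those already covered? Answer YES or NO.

YES

Round 0: 0000✓ 0001✓ 0010✓ 0011✓ 0100✓ 0101✓ 0110✓ 1000✓ 1011✓ 1100✓ 1110✓ 1111✓
Round 1: -000✓ -011 -100✓ -110✓ 0-00✓ 0-01✓ 0-10✓ 00-0✓ 00-1✓ 000-✓ 001-✓ 01-0✓ 010-✓ 1-00✓ 1-11 11-0✓ 111-
Round 2: --00 -1-0 0--0 0-0- 00--
PIs = {--00, -011, -1-0, 0--0, 0-0-, 00--, 1-11, 111-}
Coverage chart:
  m0: --00,0--0,0-0-,00--
  m1: 0-0-,00--
  m2: 0--0,00--
  m3: -011,00--
  m4: --00,-1-0,0--0,0-0-
  m5: 0-0- ←essential
  m6: -1-0,0--0
  m8: --00 ←essential
  m11: -011,1-11
  m12: --00,-1-0
  m14: -1-0,111-
  m15: 1-11,111-
Essential: --00, 0-0-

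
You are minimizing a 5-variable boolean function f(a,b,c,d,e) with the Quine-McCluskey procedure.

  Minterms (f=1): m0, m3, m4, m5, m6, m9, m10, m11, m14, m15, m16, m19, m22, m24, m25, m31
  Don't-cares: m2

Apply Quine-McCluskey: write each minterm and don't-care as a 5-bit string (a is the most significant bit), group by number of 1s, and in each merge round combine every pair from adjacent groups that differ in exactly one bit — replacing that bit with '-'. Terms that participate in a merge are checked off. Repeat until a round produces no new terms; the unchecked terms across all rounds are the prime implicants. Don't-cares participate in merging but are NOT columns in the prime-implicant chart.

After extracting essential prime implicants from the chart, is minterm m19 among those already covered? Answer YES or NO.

YES

Round 0: 00000✓ 00010✓ 00011✓ 00100✓ 00101✓ 00110✓ 01001✓ 01010✓ 01011✓ 01110✓ 01111✓ 10000✓ 10011✓ 10110✓ 11000✓ 11001✓ 11111✓
Round 1: -0000 -0011 -0110 -1001 -1111 0-010✓ 0-011✓ 0-110✓ 00-00✓ 00-10✓ 000-0✓ 0001-✓ 001-0✓ 0010- 01-10✓ 01-11✓ 010-1 0101-✓ 0111-✓ 1-000 1100-
Round 2: 0--10 0-01- 00--0 01-1-
PIs = {-0000, -0011, -0110, -1001, -1111, 0--10, 0-01-, 00--0, 0010-, 01-1-, 010-1, 1-000, 1100-}
Coverage chart:
  m0: -0000,00--0
  m3: -0011,0-01-
  m4: 00--0,0010-
  m5: 0010- ←essential
  m6: -0110,0--10,00--0
  m9: -1001,010-1
  m10: 0--10,0-01-,01-1-
  m11: 0-01-,01-1-,010-1
  m14: 0--10,01-1-
  m15: -1111,01-1-
  m16: -0000,1-000
  m19: -0011 ←essential
  m22: -0110 ←essential
  m24: 1-000,1100-
  m25: -1001,1100-
  m31: -1111 ←essential
Essential: -0011, -0110, -1111, 0010-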